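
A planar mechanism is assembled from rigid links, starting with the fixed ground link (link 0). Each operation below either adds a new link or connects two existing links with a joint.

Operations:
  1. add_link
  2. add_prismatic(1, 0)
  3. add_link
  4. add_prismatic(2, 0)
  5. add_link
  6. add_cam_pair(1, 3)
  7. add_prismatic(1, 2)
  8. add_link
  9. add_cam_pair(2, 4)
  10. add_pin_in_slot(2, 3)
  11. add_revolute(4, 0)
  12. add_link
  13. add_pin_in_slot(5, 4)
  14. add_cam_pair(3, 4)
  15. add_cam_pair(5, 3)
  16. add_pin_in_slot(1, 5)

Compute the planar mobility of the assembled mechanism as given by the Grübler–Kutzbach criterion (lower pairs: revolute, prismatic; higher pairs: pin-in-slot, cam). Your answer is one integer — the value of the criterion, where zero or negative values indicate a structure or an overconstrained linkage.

link 0 = ground. State L|J1|J2 = 1|0|0
+link1  2|0|0
P(1,0) f=1→J1  2|1|0
+link2  3|1|0
P(2,0) f=1→J1  3|2|0
+link3  4|2|0
C(1,3) f=2→J2  4|2|1
P(1,2) f=1→J1  4|3|1
+link4  5|3|1
C(2,4) f=2→J2  5|3|2
PS(2,3) f=2→J2  5|3|3
R(4,0) f=1→J1  5|4|3
+link5  6|4|3
PS(5,4) f=2→J2  6|4|4
C(3,4) f=2→J2  6|4|5
C(5,3) f=2→J2  6|4|6
PS(1,5) f=2→J2  6|4|7
M = 3(6−1)−2·4−7 = 15−8−7 = 0

M = 0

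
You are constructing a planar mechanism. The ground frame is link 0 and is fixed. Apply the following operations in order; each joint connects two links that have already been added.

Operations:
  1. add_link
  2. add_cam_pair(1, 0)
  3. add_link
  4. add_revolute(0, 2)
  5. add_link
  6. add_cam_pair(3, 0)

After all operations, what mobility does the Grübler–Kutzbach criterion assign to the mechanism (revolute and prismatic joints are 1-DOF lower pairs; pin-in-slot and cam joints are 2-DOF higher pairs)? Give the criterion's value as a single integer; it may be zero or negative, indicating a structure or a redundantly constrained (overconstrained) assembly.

M = 5

L=1 J1=0 J2=0
add link → L=2 J1=0 J2=0
C@1,0 dof=2 J2 → L=2 J1=0 J2=1
add link → L=3 J1=0 J2=1
R@0,2 dof=1 J1 → L=3 J1=1 J2=1
add link → L=4 J1=1 J2=1
C@3,0 dof=2 J2 → L=4 J1=1 J2=2
M=3(L−1)−2J1−J2=3·3−2·1−2=5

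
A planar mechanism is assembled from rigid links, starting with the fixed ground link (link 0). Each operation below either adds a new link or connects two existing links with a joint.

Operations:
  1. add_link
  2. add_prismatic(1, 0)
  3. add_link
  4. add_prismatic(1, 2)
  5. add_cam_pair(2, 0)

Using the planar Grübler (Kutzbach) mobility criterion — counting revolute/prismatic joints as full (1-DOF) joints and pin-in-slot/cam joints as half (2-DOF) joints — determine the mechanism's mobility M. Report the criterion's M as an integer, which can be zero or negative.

(L,J1,J2)=(1,0,0); link0 fixed
link1: (2,0,0)
P 1-0 [J1]: (2,1,0)
link2: (3,1,0)
P 1-2 [J1]: (3,2,0)
C 2-0 [J2]: (3,2,1)
Grübler: 3·2 − 2·2 − 1 = 1

M = 1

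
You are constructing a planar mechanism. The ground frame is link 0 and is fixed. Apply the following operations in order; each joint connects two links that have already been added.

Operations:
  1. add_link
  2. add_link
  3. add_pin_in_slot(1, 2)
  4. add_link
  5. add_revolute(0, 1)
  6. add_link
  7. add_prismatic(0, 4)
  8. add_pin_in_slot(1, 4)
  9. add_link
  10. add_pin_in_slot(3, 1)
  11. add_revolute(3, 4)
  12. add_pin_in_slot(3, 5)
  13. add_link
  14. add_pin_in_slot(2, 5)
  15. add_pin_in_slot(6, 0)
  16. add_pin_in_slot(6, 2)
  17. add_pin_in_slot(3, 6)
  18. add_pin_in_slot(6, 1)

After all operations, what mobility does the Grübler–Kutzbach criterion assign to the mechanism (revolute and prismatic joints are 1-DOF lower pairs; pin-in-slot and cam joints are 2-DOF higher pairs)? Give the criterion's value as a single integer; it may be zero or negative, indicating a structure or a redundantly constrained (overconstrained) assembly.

L=1 J1=0 J2=0
add link → L=2 J1=0 J2=0
add link → L=3 J1=0 J2=0
PS@1,2 dof=2 J2 → L=3 J1=0 J2=1
add link → L=4 J1=0 J2=1
R@0,1 dof=1 J1 → L=4 J1=1 J2=1
add link → L=5 J1=1 J2=1
P@0,4 dof=1 J1 → L=5 J1=2 J2=1
PS@1,4 dof=2 J2 → L=5 J1=2 J2=2
add link → L=6 J1=2 J2=2
PS@3,1 dof=2 J2 → L=6 J1=2 J2=3
R@3,4 dof=1 J1 → L=6 J1=3 J2=3
PS@3,5 dof=2 J2 → L=6 J1=3 J2=4
add link → L=7 J1=3 J2=4
PS@2,5 dof=2 J2 → L=7 J1=3 J2=5
PS@6,0 dof=2 J2 → L=7 J1=3 J2=6
PS@6,2 dof=2 J2 → L=7 J1=3 J2=7
PS@3,6 dof=2 J2 → L=7 J1=3 J2=8
PS@6,1 dof=2 J2 → L=7 J1=3 J2=9
M=3(L−1)−2J1−J2=3·6−2·3−9=3

M = 3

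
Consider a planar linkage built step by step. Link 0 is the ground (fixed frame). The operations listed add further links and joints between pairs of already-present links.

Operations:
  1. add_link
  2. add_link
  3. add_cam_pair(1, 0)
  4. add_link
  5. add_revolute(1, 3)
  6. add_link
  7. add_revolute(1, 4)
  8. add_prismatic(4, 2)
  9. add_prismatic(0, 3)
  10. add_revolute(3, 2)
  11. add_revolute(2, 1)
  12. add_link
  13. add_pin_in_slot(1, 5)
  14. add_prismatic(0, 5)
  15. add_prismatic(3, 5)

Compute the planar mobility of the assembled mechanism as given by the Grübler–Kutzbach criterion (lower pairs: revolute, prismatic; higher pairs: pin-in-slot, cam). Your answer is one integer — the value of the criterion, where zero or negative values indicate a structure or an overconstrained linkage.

link 0 = ground. State L|J1|J2 = 1|0|0
+link1  2|0|0
+link2  3|0|0
C(1,0) f=2→J2  3|0|1
+link3  4|0|1
R(1,3) f=1→J1  4|1|1
+link4  5|1|1
R(1,4) f=1→J1  5|2|1
P(4,2) f=1→J1  5|3|1
P(0,3) f=1→J1  5|4|1
R(3,2) f=1→J1  5|5|1
R(2,1) f=1→J1  5|6|1
+link5  6|6|1
PS(1,5) f=2→J2  6|6|2
P(0,5) f=1→J1  6|7|2
P(3,5) f=1→J1  6|8|2
M = 3(6−1)−2·8−2 = 15−16−2 = -3

M = -3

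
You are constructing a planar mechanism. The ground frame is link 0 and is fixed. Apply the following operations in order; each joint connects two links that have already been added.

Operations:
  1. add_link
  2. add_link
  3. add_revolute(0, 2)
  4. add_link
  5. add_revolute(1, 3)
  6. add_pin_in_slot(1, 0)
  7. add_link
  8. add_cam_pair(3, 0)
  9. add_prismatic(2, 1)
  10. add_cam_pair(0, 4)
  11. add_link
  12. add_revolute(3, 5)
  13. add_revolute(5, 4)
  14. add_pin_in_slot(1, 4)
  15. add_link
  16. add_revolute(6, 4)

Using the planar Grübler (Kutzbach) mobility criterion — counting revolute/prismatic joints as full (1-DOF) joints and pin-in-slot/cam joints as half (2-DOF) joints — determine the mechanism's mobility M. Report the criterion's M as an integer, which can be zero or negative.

M = 2

[1;0;0] (link 0 is ground)
L+ [2;0;0]
L+ [3;0;0]
R(0,2)∈J1 [3;1;0]
L+ [4;1;0]
R(1,3)∈J1 [4;2;0]
PS(1,0)∈J2 [4;2;1]
L+ [5;2;1]
C(3,0)∈J2 [5;2;2]
P(2,1)∈J1 [5;3;2]
C(0,4)∈J2 [5;3;3]
L+ [6;3;3]
R(3,5)∈J1 [6;4;3]
R(5,4)∈J1 [6;5;3]
PS(1,4)∈J2 [6;5;4]
L+ [7;5;4]
R(6,4)∈J1 [7;6;4]
mobility = 18 − 12 − 4 = 2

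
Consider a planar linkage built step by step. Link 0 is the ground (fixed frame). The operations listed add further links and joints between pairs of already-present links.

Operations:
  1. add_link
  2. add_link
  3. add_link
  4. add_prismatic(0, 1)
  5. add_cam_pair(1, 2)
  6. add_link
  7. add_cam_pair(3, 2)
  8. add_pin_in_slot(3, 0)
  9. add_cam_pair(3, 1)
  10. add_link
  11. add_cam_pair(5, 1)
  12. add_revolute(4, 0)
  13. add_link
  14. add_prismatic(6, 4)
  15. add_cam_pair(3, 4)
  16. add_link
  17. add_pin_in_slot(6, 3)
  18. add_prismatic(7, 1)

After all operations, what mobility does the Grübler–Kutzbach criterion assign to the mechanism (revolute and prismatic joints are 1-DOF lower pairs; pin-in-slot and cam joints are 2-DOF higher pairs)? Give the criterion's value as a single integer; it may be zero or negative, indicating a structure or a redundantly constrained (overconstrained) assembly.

link 0 = ground. State L|J1|J2 = 1|0|0
+link1  2|0|0
+link2  3|0|0
+link3  4|0|0
P(0,1) f=1→J1  4|1|0
C(1,2) f=2→J2  4|1|1
+link4  5|1|1
C(3,2) f=2→J2  5|1|2
PS(3,0) f=2→J2  5|1|3
C(3,1) f=2→J2  5|1|4
+link5  6|1|4
C(5,1) f=2→J2  6|1|5
R(4,0) f=1→J1  6|2|5
+link6  7|2|5
P(6,4) f=1→J1  7|3|5
C(3,4) f=2→J2  7|3|6
+link7  8|3|6
PS(6,3) f=2→J2  8|3|7
P(7,1) f=1→J1  8|4|7
M = 3(8−1)−2·4−7 = 21−8−7 = 6

M = 6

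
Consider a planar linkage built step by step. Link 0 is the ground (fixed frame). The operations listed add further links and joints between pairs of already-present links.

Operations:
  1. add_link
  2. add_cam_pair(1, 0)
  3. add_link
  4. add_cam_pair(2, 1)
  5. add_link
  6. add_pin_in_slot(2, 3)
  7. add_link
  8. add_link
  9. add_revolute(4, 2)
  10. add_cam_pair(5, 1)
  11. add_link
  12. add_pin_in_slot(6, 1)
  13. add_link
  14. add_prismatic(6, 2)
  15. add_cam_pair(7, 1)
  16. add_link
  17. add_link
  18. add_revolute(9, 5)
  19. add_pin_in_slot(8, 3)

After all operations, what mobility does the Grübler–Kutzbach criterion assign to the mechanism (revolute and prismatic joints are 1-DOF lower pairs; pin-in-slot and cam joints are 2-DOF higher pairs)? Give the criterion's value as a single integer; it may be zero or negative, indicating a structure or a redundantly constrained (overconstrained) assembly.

L=1 J1=0 J2=0
add link → L=2 J1=0 J2=0
C@1,0 dof=2 J2 → L=2 J1=0 J2=1
add link → L=3 J1=0 J2=1
C@2,1 dof=2 J2 → L=3 J1=0 J2=2
add link → L=4 J1=0 J2=2
PS@2,3 dof=2 J2 → L=4 J1=0 J2=3
add link → L=5 J1=0 J2=3
add link → L=6 J1=0 J2=3
R@4,2 dof=1 J1 → L=6 J1=1 J2=3
C@5,1 dof=2 J2 → L=6 J1=1 J2=4
add link → L=7 J1=1 J2=4
PS@6,1 dof=2 J2 → L=7 J1=1 J2=5
add link → L=8 J1=1 J2=5
P@6,2 dof=1 J1 → L=8 J1=2 J2=5
C@7,1 dof=2 J2 → L=8 J1=2 J2=6
add link → L=9 J1=2 J2=6
add link → L=10 J1=2 J2=6
R@9,5 dof=1 J1 → L=10 J1=3 J2=6
PS@8,3 dof=2 J2 → L=10 J1=3 J2=7
M=3(L−1)−2J1−J2=3·9−2·3−7=14

M = 14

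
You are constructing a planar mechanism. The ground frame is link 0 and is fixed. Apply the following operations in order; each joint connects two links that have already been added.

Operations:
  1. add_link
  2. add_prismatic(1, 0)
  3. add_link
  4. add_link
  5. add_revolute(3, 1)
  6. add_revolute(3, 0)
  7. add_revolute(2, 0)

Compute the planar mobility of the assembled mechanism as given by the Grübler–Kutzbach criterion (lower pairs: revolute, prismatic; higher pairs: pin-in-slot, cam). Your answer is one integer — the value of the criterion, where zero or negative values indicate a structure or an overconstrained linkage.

M = 1

L=1 J1=0 J2=0
add link → L=2 J1=0 J2=0
P@1,0 dof=1 J1 → L=2 J1=1 J2=0
add link → L=3 J1=1 J2=0
add link → L=4 J1=1 J2=0
R@3,1 dof=1 J1 → L=4 J1=2 J2=0
R@3,0 dof=1 J1 → L=4 J1=3 J2=0
R@2,0 dof=1 J1 → L=4 J1=4 J2=0
M=3(L−1)−2J1−J2=3·3−2·4−0=1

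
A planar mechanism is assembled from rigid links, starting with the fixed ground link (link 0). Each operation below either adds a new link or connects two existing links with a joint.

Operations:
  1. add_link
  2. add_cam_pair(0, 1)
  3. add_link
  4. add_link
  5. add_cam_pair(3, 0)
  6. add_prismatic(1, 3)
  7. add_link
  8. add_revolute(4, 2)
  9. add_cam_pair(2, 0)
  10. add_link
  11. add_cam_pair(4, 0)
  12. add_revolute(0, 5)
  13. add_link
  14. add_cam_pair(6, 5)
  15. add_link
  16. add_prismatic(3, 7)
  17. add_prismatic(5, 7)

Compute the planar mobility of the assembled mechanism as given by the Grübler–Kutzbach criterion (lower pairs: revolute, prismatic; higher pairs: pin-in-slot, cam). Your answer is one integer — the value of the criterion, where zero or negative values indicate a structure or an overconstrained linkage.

[1;0;0] (link 0 is ground)
L+ [2;0;0]
C(0,1)∈J2 [2;0;1]
L+ [3;0;1]
L+ [4;0;1]
C(3,0)∈J2 [4;0;2]
P(1,3)∈J1 [4;1;2]
L+ [5;1;2]
R(4,2)∈J1 [5;2;2]
C(2,0)∈J2 [5;2;3]
L+ [6;2;3]
C(4,0)∈J2 [6;2;4]
R(0,5)∈J1 [6;3;4]
L+ [7;3;4]
C(6,5)∈J2 [7;3;5]
L+ [8;3;5]
P(3,7)∈J1 [8;4;5]
P(5,7)∈J1 [8;5;5]
mobility = 21 − 10 − 5 = 6

M = 6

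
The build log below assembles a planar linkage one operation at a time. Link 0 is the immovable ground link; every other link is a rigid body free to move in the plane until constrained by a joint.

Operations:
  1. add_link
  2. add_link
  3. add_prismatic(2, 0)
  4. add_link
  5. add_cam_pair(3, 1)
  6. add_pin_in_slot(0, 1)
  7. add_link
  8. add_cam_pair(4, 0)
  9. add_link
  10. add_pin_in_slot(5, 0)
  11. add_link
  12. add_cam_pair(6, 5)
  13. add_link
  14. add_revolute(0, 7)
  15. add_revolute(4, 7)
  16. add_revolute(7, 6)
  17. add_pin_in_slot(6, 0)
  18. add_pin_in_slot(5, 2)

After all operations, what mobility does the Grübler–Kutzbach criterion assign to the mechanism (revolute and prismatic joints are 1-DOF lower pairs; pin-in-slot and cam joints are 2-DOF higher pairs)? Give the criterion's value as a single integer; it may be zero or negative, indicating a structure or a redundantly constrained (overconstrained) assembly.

M = 6

[1;0;0] (link 0 is ground)
L+ [2;0;0]
L+ [3;0;0]
P(2,0)∈J1 [3;1;0]
L+ [4;1;0]
C(3,1)∈J2 [4;1;1]
PS(0,1)∈J2 [4;1;2]
L+ [5;1;2]
C(4,0)∈J2 [5;1;3]
L+ [6;1;3]
PS(5,0)∈J2 [6;1;4]
L+ [7;1;4]
C(6,5)∈J2 [7;1;5]
L+ [8;1;5]
R(0,7)∈J1 [8;2;5]
R(4,7)∈J1 [8;3;5]
R(7,6)∈J1 [8;4;5]
PS(6,0)∈J2 [8;4;6]
PS(5,2)∈J2 [8;4;7]
mobility = 21 − 8 − 7 = 6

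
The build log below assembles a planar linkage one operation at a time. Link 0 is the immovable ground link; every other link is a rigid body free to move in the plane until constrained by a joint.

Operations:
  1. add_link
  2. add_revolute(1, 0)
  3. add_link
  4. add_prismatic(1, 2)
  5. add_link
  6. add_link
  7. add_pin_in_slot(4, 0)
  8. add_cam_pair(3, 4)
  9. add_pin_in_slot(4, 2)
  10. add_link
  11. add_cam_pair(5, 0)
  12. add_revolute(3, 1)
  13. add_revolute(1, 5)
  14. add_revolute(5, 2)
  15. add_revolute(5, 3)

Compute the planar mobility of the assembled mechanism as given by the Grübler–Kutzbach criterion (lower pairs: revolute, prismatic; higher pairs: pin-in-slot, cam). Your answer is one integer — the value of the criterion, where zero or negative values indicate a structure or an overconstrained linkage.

link 0 = ground. State L|J1|J2 = 1|0|0
+link1  2|0|0
R(1,0) f=1→J1  2|1|0
+link2  3|1|0
P(1,2) f=1→J1  3|2|0
+link3  4|2|0
+link4  5|2|0
PS(4,0) f=2→J2  5|2|1
C(3,4) f=2→J2  5|2|2
PS(4,2) f=2→J2  5|2|3
+link5  6|2|3
C(5,0) f=2→J2  6|2|4
R(3,1) f=1→J1  6|3|4
R(1,5) f=1→J1  6|4|4
R(5,2) f=1→J1  6|5|4
R(5,3) f=1→J1  6|6|4
M = 3(6−1)−2·6−4 = 15−12−4 = -1

M = -1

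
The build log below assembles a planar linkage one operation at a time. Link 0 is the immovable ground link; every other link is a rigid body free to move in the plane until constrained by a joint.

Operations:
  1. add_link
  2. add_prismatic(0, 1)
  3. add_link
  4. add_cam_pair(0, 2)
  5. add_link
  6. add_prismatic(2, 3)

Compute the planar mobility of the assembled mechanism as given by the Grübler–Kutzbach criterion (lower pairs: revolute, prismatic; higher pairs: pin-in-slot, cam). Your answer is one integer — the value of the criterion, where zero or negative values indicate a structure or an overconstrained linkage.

(L,J1,J2)=(1,0,0); link0 fixed
link1: (2,0,0)
P 0-1 [J1]: (2,1,0)
link2: (3,1,0)
C 0-2 [J2]: (3,1,1)
link3: (4,1,1)
P 2-3 [J1]: (4,2,1)
Grübler: 3·3 − 2·2 − 1 = 4

M = 4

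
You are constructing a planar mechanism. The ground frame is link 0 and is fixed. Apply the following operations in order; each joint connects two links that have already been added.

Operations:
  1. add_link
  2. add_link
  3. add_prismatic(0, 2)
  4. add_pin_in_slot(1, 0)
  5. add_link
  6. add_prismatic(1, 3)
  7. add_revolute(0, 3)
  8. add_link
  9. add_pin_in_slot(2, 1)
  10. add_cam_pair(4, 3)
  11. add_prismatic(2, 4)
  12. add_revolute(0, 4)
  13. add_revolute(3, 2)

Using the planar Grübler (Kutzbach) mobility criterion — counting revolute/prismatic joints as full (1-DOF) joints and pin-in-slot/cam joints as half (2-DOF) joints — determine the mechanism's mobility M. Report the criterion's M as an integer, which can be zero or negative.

M = -3

link 0 = ground. State L|J1|J2 = 1|0|0
+link1  2|0|0
+link2  3|0|0
P(0,2) f=1→J1  3|1|0
PS(1,0) f=2→J2  3|1|1
+link3  4|1|1
P(1,3) f=1→J1  4|2|1
R(0,3) f=1→J1  4|3|1
+link4  5|3|1
PS(2,1) f=2→J2  5|3|2
C(4,3) f=2→J2  5|3|3
P(2,4) f=1→J1  5|4|3
R(0,4) f=1→J1  5|5|3
R(3,2) f=1→J1  5|6|3
M = 3(5−1)−2·6−3 = 12−12−3 = -3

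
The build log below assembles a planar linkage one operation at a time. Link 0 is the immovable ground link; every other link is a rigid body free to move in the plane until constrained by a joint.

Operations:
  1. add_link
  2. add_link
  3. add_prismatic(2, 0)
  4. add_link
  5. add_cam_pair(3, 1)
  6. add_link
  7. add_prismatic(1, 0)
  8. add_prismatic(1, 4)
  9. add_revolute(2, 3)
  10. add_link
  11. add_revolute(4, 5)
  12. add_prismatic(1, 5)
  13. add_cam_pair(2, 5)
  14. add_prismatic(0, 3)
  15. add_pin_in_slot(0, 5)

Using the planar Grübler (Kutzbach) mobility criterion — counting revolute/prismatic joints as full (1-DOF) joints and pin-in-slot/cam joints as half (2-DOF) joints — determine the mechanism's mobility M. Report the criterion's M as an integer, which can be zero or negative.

M = -2

[1;0;0] (link 0 is ground)
L+ [2;0;0]
L+ [3;0;0]
P(2,0)∈J1 [3;1;0]
L+ [4;1;0]
C(3,1)∈J2 [4;1;1]
L+ [5;1;1]
P(1,0)∈J1 [5;2;1]
P(1,4)∈J1 [5;3;1]
R(2,3)∈J1 [5;4;1]
L+ [6;4;1]
R(4,5)∈J1 [6;5;1]
P(1,5)∈J1 [6;6;1]
C(2,5)∈J2 [6;6;2]
P(0,3)∈J1 [6;7;2]
PS(0,5)∈J2 [6;7;3]
mobility = 15 − 14 − 3 = -2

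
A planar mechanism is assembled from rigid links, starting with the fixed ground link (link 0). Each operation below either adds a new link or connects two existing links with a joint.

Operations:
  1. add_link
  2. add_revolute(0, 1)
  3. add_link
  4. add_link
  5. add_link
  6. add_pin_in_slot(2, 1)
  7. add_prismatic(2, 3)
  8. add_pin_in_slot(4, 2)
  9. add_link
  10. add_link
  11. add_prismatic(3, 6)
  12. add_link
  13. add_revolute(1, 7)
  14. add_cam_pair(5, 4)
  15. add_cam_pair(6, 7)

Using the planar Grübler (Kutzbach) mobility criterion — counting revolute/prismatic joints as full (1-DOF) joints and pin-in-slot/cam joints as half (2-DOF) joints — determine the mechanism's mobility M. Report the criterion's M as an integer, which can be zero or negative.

M = 9

(L,J1,J2)=(1,0,0); link0 fixed
link1: (2,0,0)
R 0-1 [J1]: (2,1,0)
link2: (3,1,0)
link3: (4,1,0)
link4: (5,1,0)
PS 2-1 [J2]: (5,1,1)
P 2-3 [J1]: (5,2,1)
PS 4-2 [J2]: (5,2,2)
link5: (6,2,2)
link6: (7,2,2)
P 3-6 [J1]: (7,3,2)
link7: (8,3,2)
R 1-7 [J1]: (8,4,2)
C 5-4 [J2]: (8,4,3)
C 6-7 [J2]: (8,4,4)
Grübler: 3·7 − 2·4 − 4 = 9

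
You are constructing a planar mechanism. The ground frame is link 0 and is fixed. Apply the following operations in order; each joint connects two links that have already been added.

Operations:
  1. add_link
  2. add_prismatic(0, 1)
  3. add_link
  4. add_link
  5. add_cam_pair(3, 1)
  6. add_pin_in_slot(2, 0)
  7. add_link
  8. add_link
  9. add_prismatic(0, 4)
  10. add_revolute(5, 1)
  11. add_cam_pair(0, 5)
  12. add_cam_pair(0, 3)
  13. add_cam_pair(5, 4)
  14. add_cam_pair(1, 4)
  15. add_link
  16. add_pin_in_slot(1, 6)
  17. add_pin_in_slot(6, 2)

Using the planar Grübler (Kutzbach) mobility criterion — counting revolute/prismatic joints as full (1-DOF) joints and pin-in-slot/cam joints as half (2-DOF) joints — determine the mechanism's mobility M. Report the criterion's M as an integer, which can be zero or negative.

[1;0;0] (link 0 is ground)
L+ [2;0;0]
P(0,1)∈J1 [2;1;0]
L+ [3;1;0]
L+ [4;1;0]
C(3,1)∈J2 [4;1;1]
PS(2,0)∈J2 [4;1;2]
L+ [5;1;2]
L+ [6;1;2]
P(0,4)∈J1 [6;2;2]
R(5,1)∈J1 [6;3;2]
C(0,5)∈J2 [6;3;3]
C(0,3)∈J2 [6;3;4]
C(5,4)∈J2 [6;3;5]
C(1,4)∈J2 [6;3;6]
L+ [7;3;6]
PS(1,6)∈J2 [7;3;7]
PS(6,2)∈J2 [7;3;8]
mobility = 18 − 6 − 8 = 4

M = 4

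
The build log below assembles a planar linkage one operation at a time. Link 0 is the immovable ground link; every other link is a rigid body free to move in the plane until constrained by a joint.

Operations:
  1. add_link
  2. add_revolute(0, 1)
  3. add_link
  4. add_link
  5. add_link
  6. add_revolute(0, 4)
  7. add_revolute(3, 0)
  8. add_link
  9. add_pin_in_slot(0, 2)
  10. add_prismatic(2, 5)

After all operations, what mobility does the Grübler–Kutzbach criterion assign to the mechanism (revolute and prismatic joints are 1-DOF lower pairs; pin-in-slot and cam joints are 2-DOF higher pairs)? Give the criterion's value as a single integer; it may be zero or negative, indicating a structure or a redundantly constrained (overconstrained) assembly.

M = 6

link 0 = ground. State L|J1|J2 = 1|0|0
+link1  2|0|0
R(0,1) f=1→J1  2|1|0
+link2  3|1|0
+link3  4|1|0
+link4  5|1|0
R(0,4) f=1→J1  5|2|0
R(3,0) f=1→J1  5|3|0
+link5  6|3|0
PS(0,2) f=2→J2  6|3|1
P(2,5) f=1→J1  6|4|1
M = 3(6−1)−2·4−1 = 15−8−1 = 6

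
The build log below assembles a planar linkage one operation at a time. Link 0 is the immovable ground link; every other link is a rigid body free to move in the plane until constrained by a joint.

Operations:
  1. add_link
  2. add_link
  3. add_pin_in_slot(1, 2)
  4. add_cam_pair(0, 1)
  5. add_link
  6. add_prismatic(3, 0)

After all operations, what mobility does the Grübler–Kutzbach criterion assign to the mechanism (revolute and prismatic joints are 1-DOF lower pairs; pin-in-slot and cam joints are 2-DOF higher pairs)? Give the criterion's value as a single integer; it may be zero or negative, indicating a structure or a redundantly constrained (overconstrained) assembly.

ground; <1,0,0>
#1 <2,0,0>
#2 <3,0,0>
PS:1↔2 J2 <3,0,1>
C:0↔1 J2 <3,0,2>
#3 <4,0,2>
P:3↔0 J1 <4,1,2>
3×3 − 2×1 − 1×2 = 5

M = 5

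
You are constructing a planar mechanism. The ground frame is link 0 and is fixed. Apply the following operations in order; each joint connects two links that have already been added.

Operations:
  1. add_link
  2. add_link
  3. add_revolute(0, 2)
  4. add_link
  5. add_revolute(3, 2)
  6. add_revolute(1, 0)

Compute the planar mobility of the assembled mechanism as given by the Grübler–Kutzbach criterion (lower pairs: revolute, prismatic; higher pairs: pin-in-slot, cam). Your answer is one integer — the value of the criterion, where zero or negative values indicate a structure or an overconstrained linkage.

L=1 J1=0 J2=0
add link → L=2 J1=0 J2=0
add link → L=3 J1=0 J2=0
R@0,2 dof=1 J1 → L=3 J1=1 J2=0
add link → L=4 J1=1 J2=0
R@3,2 dof=1 J1 → L=4 J1=2 J2=0
R@1,0 dof=1 J1 → L=4 J1=3 J2=0
M=3(L−1)−2J1−J2=3·3−2·3−0=3

M = 3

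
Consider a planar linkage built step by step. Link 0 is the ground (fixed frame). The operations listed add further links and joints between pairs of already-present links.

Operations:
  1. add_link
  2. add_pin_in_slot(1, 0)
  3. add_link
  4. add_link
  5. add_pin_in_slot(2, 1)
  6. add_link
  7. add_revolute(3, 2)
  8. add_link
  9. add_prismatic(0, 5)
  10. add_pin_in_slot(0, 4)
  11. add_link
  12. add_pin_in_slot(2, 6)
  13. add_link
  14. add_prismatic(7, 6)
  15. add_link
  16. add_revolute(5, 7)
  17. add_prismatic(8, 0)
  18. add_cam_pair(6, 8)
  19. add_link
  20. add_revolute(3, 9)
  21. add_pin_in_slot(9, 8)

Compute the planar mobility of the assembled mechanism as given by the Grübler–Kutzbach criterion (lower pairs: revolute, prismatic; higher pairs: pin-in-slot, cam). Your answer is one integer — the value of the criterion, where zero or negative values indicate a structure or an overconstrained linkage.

M = 9

(L,J1,J2)=(1,0,0); link0 fixed
link1: (2,0,0)
PS 1-0 [J2]: (2,0,1)
link2: (3,0,1)
link3: (4,0,1)
PS 2-1 [J2]: (4,0,2)
link4: (5,0,2)
R 3-2 [J1]: (5,1,2)
link5: (6,1,2)
P 0-5 [J1]: (6,2,2)
PS 0-4 [J2]: (6,2,3)
link6: (7,2,3)
PS 2-6 [J2]: (7,2,4)
link7: (8,2,4)
P 7-6 [J1]: (8,3,4)
link8: (9,3,4)
R 5-7 [J1]: (9,4,4)
P 8-0 [J1]: (9,5,4)
C 6-8 [J2]: (9,5,5)
link9: (10,5,5)
R 3-9 [J1]: (10,6,5)
PS 9-8 [J2]: (10,6,6)
Grübler: 3·9 − 2·6 − 6 = 9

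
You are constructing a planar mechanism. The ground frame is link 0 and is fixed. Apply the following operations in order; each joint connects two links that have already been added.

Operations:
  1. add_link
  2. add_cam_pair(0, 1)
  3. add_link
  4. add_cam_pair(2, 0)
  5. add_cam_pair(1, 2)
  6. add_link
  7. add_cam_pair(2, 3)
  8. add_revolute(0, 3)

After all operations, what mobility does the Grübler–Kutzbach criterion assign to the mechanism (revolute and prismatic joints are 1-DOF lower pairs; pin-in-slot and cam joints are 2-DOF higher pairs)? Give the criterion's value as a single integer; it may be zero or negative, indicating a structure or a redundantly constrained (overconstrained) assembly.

L=1 J1=0 J2=0
add link → L=2 J1=0 J2=0
C@0,1 dof=2 J2 → L=2 J1=0 J2=1
add link → L=3 J1=0 J2=1
C@2,0 dof=2 J2 → L=3 J1=0 J2=2
C@1,2 dof=2 J2 → L=3 J1=0 J2=3
add link → L=4 J1=0 J2=3
C@2,3 dof=2 J2 → L=4 J1=0 J2=4
R@0,3 dof=1 J1 → L=4 J1=1 J2=4
M=3(L−1)−2J1−J2=3·3−2·1−4=3

M = 3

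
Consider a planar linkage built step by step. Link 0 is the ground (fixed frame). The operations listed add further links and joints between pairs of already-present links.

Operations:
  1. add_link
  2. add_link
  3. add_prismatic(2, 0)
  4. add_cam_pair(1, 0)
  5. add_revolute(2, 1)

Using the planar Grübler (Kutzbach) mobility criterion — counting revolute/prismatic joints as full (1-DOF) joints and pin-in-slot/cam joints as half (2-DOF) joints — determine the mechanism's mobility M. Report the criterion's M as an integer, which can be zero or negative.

ground; <1,0,0>
#1 <2,0,0>
#2 <3,0,0>
P:2↔0 J1 <3,1,0>
C:1↔0 J2 <3,1,1>
R:2↔1 J1 <3,2,1>
3×2 − 2×2 − 1×1 = 1

M = 1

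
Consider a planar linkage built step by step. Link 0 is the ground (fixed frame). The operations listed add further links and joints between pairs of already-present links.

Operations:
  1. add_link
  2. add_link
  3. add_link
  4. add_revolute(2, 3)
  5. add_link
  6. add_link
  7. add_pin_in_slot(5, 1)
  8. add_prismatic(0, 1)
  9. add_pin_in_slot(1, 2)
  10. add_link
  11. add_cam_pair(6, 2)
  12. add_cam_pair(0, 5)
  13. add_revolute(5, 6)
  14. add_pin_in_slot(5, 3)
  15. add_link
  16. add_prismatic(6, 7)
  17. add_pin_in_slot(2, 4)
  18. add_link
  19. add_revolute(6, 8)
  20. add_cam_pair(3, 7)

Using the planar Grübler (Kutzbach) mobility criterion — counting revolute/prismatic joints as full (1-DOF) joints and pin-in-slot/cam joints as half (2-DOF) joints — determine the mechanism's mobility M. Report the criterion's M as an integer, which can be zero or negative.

ground; <1,0,0>
#1 <2,0,0>
#2 <3,0,0>
#3 <4,0,0>
R:2↔3 J1 <4,1,0>
#4 <5,1,0>
#5 <6,1,0>
PS:5↔1 J2 <6,1,1>
P:0↔1 J1 <6,2,1>
PS:1↔2 J2 <6,2,2>
#6 <7,2,2>
C:6↔2 J2 <7,2,3>
C:0↔5 J2 <7,2,4>
R:5↔6 J1 <7,3,4>
PS:5↔3 J2 <7,3,5>
#7 <8,3,5>
P:6↔7 J1 <8,4,5>
PS:2↔4 J2 <8,4,6>
#8 <9,4,6>
R:6↔8 J1 <9,5,6>
C:3↔7 J2 <9,5,7>
3×8 − 2×5 − 1×7 = 7

M = 7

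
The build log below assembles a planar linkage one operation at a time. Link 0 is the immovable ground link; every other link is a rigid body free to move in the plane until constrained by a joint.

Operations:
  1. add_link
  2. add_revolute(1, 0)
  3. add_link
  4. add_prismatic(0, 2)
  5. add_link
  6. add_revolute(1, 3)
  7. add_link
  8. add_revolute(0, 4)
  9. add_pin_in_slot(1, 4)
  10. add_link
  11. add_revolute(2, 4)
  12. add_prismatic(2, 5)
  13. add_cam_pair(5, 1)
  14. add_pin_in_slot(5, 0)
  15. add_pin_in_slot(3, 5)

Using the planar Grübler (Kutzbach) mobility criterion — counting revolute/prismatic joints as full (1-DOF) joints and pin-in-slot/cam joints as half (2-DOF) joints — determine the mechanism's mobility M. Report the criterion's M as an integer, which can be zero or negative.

M = -1

(L,J1,J2)=(1,0,0); link0 fixed
link1: (2,0,0)
R 1-0 [J1]: (2,1,0)
link2: (3,1,0)
P 0-2 [J1]: (3,2,0)
link3: (4,2,0)
R 1-3 [J1]: (4,3,0)
link4: (5,3,0)
R 0-4 [J1]: (5,4,0)
PS 1-4 [J2]: (5,4,1)
link5: (6,4,1)
R 2-4 [J1]: (6,5,1)
P 2-5 [J1]: (6,6,1)
C 5-1 [J2]: (6,6,2)
PS 5-0 [J2]: (6,6,3)
PS 3-5 [J2]: (6,6,4)
Grübler: 3·5 − 2·6 − 4 = -1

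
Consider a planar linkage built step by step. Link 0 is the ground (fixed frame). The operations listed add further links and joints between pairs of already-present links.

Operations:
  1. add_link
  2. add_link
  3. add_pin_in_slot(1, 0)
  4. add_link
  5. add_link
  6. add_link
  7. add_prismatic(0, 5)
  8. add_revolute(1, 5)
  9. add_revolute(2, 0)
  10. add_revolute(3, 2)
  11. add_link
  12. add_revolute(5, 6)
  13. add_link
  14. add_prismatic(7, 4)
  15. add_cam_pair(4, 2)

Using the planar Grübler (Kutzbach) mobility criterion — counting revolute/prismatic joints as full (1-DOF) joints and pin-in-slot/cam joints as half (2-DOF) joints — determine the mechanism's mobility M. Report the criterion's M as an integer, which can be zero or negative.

M = 7

ground; <1,0,0>
#1 <2,0,0>
#2 <3,0,0>
PS:1↔0 J2 <3,0,1>
#3 <4,0,1>
#4 <5,0,1>
#5 <6,0,1>
P:0↔5 J1 <6,1,1>
R:1↔5 J1 <6,2,1>
R:2↔0 J1 <6,3,1>
R:3↔2 J1 <6,4,1>
#6 <7,4,1>
R:5↔6 J1 <7,5,1>
#7 <8,5,1>
P:7↔4 J1 <8,6,1>
C:4↔2 J2 <8,6,2>
3×7 − 2×6 − 1×2 = 7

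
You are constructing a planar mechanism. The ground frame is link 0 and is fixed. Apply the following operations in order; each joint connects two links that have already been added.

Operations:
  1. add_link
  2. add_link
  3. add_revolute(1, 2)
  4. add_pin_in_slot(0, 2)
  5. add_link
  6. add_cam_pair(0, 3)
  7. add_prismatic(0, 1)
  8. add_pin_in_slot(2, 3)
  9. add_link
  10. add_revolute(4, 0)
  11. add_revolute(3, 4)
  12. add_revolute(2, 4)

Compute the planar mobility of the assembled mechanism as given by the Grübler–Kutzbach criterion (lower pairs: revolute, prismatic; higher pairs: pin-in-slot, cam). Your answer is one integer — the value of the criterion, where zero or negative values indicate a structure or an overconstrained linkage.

M = -1

ground; <1,0,0>
#1 <2,0,0>
#2 <3,0,0>
R:1↔2 J1 <3,1,0>
PS:0↔2 J2 <3,1,1>
#3 <4,1,1>
C:0↔3 J2 <4,1,2>
P:0↔1 J1 <4,2,2>
PS:2↔3 J2 <4,2,3>
#4 <5,2,3>
R:4↔0 J1 <5,3,3>
R:3↔4 J1 <5,4,3>
R:2↔4 J1 <5,5,3>
3×4 − 2×5 − 1×3 = -1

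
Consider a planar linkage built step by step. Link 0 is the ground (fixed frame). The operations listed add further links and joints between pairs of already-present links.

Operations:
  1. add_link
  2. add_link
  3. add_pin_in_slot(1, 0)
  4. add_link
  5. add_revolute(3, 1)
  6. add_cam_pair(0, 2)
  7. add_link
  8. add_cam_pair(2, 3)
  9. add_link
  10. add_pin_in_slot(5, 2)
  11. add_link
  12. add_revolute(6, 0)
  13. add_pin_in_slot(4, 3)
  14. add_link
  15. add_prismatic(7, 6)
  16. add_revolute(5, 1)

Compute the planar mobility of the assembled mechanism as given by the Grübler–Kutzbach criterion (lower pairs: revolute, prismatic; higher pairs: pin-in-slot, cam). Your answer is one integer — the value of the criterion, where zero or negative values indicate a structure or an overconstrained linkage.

M = 8

[1;0;0] (link 0 is ground)
L+ [2;0;0]
L+ [3;0;0]
PS(1,0)∈J2 [3;0;1]
L+ [4;0;1]
R(3,1)∈J1 [4;1;1]
C(0,2)∈J2 [4;1;2]
L+ [5;1;2]
C(2,3)∈J2 [5;1;3]
L+ [6;1;3]
PS(5,2)∈J2 [6;1;4]
L+ [7;1;4]
R(6,0)∈J1 [7;2;4]
PS(4,3)∈J2 [7;2;5]
L+ [8;2;5]
P(7,6)∈J1 [8;3;5]
R(5,1)∈J1 [8;4;5]
mobility = 21 − 8 − 5 = 8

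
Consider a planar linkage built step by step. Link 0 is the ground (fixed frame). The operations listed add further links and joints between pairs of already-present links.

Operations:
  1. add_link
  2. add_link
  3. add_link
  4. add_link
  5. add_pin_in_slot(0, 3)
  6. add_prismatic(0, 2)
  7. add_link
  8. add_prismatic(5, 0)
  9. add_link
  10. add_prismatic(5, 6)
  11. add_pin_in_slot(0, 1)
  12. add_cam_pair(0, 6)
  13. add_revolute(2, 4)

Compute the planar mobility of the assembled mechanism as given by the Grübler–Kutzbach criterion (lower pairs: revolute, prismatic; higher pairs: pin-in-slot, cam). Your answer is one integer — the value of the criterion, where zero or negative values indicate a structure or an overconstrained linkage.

L=1 J1=0 J2=0
add link → L=2 J1=0 J2=0
add link → L=3 J1=0 J2=0
add link → L=4 J1=0 J2=0
add link → L=5 J1=0 J2=0
PS@0,3 dof=2 J2 → L=5 J1=0 J2=1
P@0,2 dof=1 J1 → L=5 J1=1 J2=1
add link → L=6 J1=1 J2=1
P@5,0 dof=1 J1 → L=6 J1=2 J2=1
add link → L=7 J1=2 J2=1
P@5,6 dof=1 J1 → L=7 J1=3 J2=1
PS@0,1 dof=2 J2 → L=7 J1=3 J2=2
C@0,6 dof=2 J2 → L=7 J1=3 J2=3
R@2,4 dof=1 J1 → L=7 J1=4 J2=3
M=3(L−1)−2J1−J2=3·6−2·4−3=7

M = 7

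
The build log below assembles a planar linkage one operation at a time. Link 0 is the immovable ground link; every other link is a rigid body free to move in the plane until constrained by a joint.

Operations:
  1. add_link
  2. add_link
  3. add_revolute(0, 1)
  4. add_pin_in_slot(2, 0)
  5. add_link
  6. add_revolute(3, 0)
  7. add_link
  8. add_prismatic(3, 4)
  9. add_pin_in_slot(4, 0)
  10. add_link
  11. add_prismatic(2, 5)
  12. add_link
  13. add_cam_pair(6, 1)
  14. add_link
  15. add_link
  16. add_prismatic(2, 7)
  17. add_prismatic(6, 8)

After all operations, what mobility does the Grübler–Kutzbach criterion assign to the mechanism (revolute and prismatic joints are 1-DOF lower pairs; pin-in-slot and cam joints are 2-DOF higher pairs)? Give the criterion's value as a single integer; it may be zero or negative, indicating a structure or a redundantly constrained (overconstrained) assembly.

L=1 J1=0 J2=0
add link → L=2 J1=0 J2=0
add link → L=3 J1=0 J2=0
R@0,1 dof=1 J1 → L=3 J1=1 J2=0
PS@2,0 dof=2 J2 → L=3 J1=1 J2=1
add link → L=4 J1=1 J2=1
R@3,0 dof=1 J1 → L=4 J1=2 J2=1
add link → L=5 J1=2 J2=1
P@3,4 dof=1 J1 → L=5 J1=3 J2=1
PS@4,0 dof=2 J2 → L=5 J1=3 J2=2
add link → L=6 J1=3 J2=2
P@2,5 dof=1 J1 → L=6 J1=4 J2=2
add link → L=7 J1=4 J2=2
C@6,1 dof=2 J2 → L=7 J1=4 J2=3
add link → L=8 J1=4 J2=3
add link → L=9 J1=4 J2=3
P@2,7 dof=1 J1 → L=9 J1=5 J2=3
P@6,8 dof=1 J1 → L=9 J1=6 J2=3
M=3(L−1)−2J1−J2=3·8−2·6−3=9

M = 9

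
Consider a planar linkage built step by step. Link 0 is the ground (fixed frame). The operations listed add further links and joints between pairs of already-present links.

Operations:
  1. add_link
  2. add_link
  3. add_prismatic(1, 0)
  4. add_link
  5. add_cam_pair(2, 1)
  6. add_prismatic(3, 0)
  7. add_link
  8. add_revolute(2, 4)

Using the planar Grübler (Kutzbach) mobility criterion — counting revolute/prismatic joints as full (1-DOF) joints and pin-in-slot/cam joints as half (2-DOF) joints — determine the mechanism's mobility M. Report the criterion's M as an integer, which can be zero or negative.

M = 5

link 0 = ground. State L|J1|J2 = 1|0|0
+link1  2|0|0
+link2  3|0|0
P(1,0) f=1→J1  3|1|0
+link3  4|1|0
C(2,1) f=2→J2  4|1|1
P(3,0) f=1→J1  4|2|1
+link4  5|2|1
R(2,4) f=1→J1  5|3|1
M = 3(5−1)−2·3−1 = 12−6−1 = 5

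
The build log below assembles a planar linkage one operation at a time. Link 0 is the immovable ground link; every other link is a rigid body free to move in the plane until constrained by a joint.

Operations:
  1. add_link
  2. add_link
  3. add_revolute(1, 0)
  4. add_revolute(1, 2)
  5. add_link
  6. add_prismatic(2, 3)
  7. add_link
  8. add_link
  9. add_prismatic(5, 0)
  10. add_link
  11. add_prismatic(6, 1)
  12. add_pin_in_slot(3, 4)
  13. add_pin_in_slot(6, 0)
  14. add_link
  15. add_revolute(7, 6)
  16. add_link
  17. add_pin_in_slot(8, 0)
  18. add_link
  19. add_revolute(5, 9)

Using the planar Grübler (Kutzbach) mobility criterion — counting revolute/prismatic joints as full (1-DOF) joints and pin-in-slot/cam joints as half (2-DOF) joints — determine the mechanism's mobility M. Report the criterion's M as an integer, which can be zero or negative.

M = 10

[1;0;0] (link 0 is ground)
L+ [2;0;0]
L+ [3;0;0]
R(1,0)∈J1 [3;1;0]
R(1,2)∈J1 [3;2;0]
L+ [4;2;0]
P(2,3)∈J1 [4;3;0]
L+ [5;3;0]
L+ [6;3;0]
P(5,0)∈J1 [6;4;0]
L+ [7;4;0]
P(6,1)∈J1 [7;5;0]
PS(3,4)∈J2 [7;5;1]
PS(6,0)∈J2 [7;5;2]
L+ [8;5;2]
R(7,6)∈J1 [8;6;2]
L+ [9;6;2]
PS(8,0)∈J2 [9;6;3]
L+ [10;6;3]
R(5,9)∈J1 [10;7;3]
mobility = 27 − 14 − 3 = 10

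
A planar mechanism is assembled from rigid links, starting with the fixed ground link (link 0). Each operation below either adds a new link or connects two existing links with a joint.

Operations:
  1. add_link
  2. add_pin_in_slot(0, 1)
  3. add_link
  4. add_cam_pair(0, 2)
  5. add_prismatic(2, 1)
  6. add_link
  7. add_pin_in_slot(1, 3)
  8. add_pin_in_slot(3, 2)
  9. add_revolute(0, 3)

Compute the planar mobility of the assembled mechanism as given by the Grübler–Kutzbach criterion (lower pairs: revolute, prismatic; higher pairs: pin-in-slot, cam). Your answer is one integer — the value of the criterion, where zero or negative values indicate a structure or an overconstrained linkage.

M = 1

link 0 = ground. State L|J1|J2 = 1|0|0
+link1  2|0|0
PS(0,1) f=2→J2  2|0|1
+link2  3|0|1
C(0,2) f=2→J2  3|0|2
P(2,1) f=1→J1  3|1|2
+link3  4|1|2
PS(1,3) f=2→J2  4|1|3
PS(3,2) f=2→J2  4|1|4
R(0,3) f=1→J1  4|2|4
M = 3(4−1)−2·2−4 = 9−4−4 = 1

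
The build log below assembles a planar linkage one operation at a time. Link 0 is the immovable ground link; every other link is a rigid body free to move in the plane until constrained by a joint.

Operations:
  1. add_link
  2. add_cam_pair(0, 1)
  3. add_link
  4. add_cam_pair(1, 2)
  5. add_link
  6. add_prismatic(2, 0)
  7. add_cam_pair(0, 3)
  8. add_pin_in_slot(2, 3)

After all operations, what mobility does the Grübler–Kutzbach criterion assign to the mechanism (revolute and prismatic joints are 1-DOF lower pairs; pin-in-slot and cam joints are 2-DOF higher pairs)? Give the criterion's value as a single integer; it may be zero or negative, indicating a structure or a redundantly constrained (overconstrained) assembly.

M = 3

(L,J1,J2)=(1,0,0); link0 fixed
link1: (2,0,0)
C 0-1 [J2]: (2,0,1)
link2: (3,0,1)
C 1-2 [J2]: (3,0,2)
link3: (4,0,2)
P 2-0 [J1]: (4,1,2)
C 0-3 [J2]: (4,1,3)
PS 2-3 [J2]: (4,1,4)
Grübler: 3·3 − 2·1 − 4 = 3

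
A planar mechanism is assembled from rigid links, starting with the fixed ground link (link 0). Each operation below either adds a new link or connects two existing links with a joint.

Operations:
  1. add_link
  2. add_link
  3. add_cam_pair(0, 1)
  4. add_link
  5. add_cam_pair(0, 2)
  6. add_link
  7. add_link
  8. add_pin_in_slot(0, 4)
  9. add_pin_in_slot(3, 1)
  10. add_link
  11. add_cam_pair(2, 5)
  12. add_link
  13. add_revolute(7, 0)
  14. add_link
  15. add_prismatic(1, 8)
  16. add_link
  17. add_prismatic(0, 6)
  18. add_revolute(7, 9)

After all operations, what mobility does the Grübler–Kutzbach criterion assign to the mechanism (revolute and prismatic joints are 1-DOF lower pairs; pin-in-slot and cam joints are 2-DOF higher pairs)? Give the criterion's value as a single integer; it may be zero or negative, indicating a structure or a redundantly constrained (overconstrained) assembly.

M = 14

(L,J1,J2)=(1,0,0); link0 fixed
link1: (2,0,0)
link2: (3,0,0)
C 0-1 [J2]: (3,0,1)
link3: (4,0,1)
C 0-2 [J2]: (4,0,2)
link4: (5,0,2)
link5: (6,0,2)
PS 0-4 [J2]: (6,0,3)
PS 3-1 [J2]: (6,0,4)
link6: (7,0,4)
C 2-5 [J2]: (7,0,5)
link7: (8,0,5)
R 7-0 [J1]: (8,1,5)
link8: (9,1,5)
P 1-8 [J1]: (9,2,5)
link9: (10,2,5)
P 0-6 [J1]: (10,3,5)
R 7-9 [J1]: (10,4,5)
Grübler: 3·9 − 2·4 − 5 = 14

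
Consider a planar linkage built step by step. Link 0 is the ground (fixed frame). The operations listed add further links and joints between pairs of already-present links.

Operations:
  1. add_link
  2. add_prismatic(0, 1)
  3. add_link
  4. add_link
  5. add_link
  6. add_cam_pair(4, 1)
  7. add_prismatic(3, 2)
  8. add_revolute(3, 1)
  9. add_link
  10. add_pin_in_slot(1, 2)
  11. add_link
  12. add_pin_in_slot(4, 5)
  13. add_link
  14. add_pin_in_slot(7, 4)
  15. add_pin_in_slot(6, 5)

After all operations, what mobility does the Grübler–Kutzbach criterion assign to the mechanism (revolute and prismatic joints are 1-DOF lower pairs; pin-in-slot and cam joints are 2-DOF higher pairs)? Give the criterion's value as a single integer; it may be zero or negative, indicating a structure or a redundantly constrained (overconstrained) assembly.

M = 10

link 0 = ground. State L|J1|J2 = 1|0|0
+link1  2|0|0
P(0,1) f=1→J1  2|1|0
+link2  3|1|0
+link3  4|1|0
+link4  5|1|0
C(4,1) f=2→J2  5|1|1
P(3,2) f=1→J1  5|2|1
R(3,1) f=1→J1  5|3|1
+link5  6|3|1
PS(1,2) f=2→J2  6|3|2
+link6  7|3|2
PS(4,5) f=2→J2  7|3|3
+link7  8|3|3
PS(7,4) f=2→J2  8|3|4
PS(6,5) f=2→J2  8|3|5
M = 3(8−1)−2·3−5 = 21−6−5 = 10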